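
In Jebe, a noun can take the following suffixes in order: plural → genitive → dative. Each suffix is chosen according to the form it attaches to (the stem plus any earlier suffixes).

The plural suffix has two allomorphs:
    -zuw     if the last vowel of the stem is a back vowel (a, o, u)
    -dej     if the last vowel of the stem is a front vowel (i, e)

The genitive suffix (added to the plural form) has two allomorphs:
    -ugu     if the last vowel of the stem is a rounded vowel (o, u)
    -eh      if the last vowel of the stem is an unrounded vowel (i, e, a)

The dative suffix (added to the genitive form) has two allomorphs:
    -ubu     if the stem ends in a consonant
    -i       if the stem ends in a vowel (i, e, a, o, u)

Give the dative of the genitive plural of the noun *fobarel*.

*fobarel*: last vowel = /e/, a front vowel → -dej → *fobareldej*.
The plural form *fobareldej*: last vowel = /e/, an unrounded vowel → -eh → *fobareldejeh*.
The final sound of the genitive form *fobareldejeh* is /h/, which is a consonant, so the dative suffix is -ubu, giving *fobareldejehubu*.

fobareldejehubu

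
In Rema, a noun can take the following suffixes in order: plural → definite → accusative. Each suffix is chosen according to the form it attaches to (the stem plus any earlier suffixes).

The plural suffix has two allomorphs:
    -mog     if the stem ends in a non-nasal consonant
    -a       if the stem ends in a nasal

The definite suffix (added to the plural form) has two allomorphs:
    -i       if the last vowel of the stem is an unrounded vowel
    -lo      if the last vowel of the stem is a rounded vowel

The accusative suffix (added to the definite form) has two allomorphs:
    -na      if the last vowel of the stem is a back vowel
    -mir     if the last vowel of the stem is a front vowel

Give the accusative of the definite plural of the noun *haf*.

hafmoglona

*haf* — final consonant /f/ (non-nasal) → -mog → *hafmog*.
The last vowel of the plural form *hafmog* is /o/, which is a rounded vowel, so the definite suffix is -lo, giving *hafmoglo*.
The last vowel of the definite form *hafmoglo* is /o/, which is a back vowel, so the accusative suffix is -na, giving *hafmoglona*.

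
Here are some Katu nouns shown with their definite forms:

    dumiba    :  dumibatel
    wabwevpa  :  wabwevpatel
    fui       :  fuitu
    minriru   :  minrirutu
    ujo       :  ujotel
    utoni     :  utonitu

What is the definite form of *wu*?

wutu

The alternation tracks the last vowel of the stem — -tu when the last vowel of the stem is a high vowel (*fui*, *minriru*, *utoni*); -tel when the last vowel of the stem is a non-high vowel (*dumiba*, *wabwevpa*, *ujo*).
Since the last vowel of *wu* is /u/ (a high vowel), it takes -tu, giving *wutu*.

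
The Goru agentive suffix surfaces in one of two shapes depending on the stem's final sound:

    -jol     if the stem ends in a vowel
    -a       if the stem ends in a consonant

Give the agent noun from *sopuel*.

sopuela

*sopuel*: final sound = /l/, a consonant → -a → *sopuela*.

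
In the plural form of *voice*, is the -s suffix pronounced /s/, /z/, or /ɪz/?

/ɪz/

The stem *voice* ends in a sibilant (/s, z, ʃ, ʒ, tʃ, dʒ/).
The plural suffix surfaces as /ɪz/ after sibilants, /s/ after other voiceless consonants, and /z/ after other voiced sounds.
So the plural -s on *voice* is pronounced /ɪz/.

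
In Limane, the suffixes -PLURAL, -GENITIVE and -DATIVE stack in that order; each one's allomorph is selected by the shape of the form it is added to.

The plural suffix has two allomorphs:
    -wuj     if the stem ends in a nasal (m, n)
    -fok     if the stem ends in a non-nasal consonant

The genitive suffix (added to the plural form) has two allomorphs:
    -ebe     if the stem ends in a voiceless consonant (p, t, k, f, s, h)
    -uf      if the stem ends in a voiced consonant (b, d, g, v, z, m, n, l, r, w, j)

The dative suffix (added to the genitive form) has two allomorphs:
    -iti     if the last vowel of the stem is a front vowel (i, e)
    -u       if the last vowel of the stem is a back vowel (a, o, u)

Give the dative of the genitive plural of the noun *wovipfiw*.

wovipfiwfokebeiti

*wovipfiw* — final consonant /w/ (non-nasal) → -fok → *wovipfiwfok*.
The final consonant of the plural form *wovipfiwfok* is /k/, which is voiceless, so the genitive suffix is -ebe, giving *wovipfiwfokebe*.
Since the last vowel of the genitive form *wovipfiwfokebe* is /e/ (a front vowel), it takes -iti, giving *wovipfiwfokebeiti*.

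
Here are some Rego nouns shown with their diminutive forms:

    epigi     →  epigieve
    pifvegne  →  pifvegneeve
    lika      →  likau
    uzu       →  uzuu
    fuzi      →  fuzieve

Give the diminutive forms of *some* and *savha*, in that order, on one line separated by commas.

someeve, savhau

The pattern is front/back vowel harmony: -eve when the last vowel of the stem is a front vowel (*epigi*, *pifvegne*, *fuzi*); -u when the last vowel of the stem is a back vowel (*lika*, *uzu*).
The last vowel of *some* is /e/, which is a front vowel, so the suffix is -eve, giving *someeve*.
*savha* — last vowel /a/ (a back vowel) → -u → *savhau*.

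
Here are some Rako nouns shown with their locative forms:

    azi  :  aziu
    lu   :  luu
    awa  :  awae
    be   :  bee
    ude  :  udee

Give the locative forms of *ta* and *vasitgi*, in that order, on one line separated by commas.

The alternation tracks the last vowel of the stem — -u when the last vowel of the stem is a high vowel (*azi*, *lu*); -e when the last vowel of the stem is a non-high vowel (*awa*, *be*, *ude*).
The last vowel of *ta* is /a/, which is a non-high vowel, so the suffix is -e, giving *tae*.
*vasitgi* — last vowel /i/ (a high vowel) → -u → *vasitgiu*.

tae, vasitgiu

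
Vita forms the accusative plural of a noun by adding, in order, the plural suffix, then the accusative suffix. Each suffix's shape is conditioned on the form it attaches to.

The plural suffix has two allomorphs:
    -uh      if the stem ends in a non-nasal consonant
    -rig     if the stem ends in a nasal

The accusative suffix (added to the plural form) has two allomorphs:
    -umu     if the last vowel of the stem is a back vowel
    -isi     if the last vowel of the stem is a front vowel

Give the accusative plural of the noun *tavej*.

tavejuhumu

Since the final consonant of *tavej* is /j/ (non-nasal), it takes -uh, giving *tavejuh*.
The plural form *tavejuh*: last vowel = /u/, a back vowel → -umu → *tavejuhumu*.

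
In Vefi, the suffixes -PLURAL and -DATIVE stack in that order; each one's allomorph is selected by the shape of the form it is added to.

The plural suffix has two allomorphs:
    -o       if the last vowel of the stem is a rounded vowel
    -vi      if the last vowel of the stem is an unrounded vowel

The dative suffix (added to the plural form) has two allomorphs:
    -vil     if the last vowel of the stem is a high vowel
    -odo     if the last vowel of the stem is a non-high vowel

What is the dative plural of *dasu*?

dasuoodo

*dasu*: last vowel = /u/, a rounded vowel → -o → *dasuo*.
The last vowel of the plural form *dasuo* is /o/, which is a non-high vowel, so the dative suffix is -odo, giving *dasuoodo*.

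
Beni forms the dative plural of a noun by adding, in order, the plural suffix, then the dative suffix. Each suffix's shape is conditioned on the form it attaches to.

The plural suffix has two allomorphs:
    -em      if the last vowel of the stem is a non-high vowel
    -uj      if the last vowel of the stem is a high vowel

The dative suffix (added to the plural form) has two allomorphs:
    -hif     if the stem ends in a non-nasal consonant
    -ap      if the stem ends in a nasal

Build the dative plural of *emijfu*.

emijfuujhif

*emijfu* — last vowel /u/ (a high vowel) → -uj → *emijfuuj*.
Since the final consonant of the plural form *emijfuuj* is /j/ (non-nasal), it takes -hif, giving *emijfuujhif*.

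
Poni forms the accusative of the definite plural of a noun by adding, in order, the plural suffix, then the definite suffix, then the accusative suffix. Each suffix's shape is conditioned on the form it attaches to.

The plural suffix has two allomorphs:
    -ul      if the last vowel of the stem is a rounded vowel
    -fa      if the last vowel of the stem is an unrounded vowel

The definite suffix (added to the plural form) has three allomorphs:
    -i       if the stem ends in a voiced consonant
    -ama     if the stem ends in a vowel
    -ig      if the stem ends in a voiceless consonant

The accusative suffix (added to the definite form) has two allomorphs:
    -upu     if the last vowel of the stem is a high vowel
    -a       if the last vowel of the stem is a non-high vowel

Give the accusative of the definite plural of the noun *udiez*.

*udiez*: last vowel = /e/, an unrounded vowel → -fa → *udiezfa*.
The plural form *udiezfa*: final sound = /a/, a vowel → -ama → *udiezfaama*.
The definite form *udiezfaama*: last vowel = /a/, a non-high vowel → -a → *udiezfaamaa*.

udiezfaamaa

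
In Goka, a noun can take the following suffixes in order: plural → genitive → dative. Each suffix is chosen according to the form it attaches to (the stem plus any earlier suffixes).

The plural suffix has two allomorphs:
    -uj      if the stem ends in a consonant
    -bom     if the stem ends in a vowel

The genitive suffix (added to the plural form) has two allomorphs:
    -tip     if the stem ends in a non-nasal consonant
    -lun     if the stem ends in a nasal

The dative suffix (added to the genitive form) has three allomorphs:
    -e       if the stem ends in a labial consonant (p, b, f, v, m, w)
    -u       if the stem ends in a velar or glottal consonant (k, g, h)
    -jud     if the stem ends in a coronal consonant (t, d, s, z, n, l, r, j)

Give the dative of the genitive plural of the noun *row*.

*row*: final sound = /w/, a consonant → -uj → *rowuj*.
The plural form *rowuj*: final consonant = /j/, non-nasal → -tip → *rowujtip*.
The genitive form *rowujtip* — final consonant /p/ (labial) → -e → *rowujtipe*.

rowujtipe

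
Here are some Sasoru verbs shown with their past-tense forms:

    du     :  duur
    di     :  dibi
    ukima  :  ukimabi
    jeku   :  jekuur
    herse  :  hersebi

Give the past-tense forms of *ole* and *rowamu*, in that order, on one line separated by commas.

The pattern is rounding harmony: -ur when the last vowel of the stem is a rounded vowel (*du*, *jeku*); -bi when the last vowel of the stem is an unrounded vowel (*di*, *ukima*, *herse*).
The last vowel of *ole* is /e/, which is an unrounded vowel, so the suffix is -bi, giving *olebi*.
Since the last vowel of *rowamu* is /u/ (a rounded vowel), it takes -ur, giving *rowamuur*.

olebi, rowamuur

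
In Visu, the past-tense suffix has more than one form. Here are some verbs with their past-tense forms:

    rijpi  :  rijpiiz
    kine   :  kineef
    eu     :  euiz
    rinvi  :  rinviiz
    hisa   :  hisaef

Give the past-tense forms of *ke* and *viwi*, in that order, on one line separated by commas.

keef, viwiiz

The pattern is height harmony: -iz when the last vowel of the stem is a high vowel (*rijpi*, *eu*, *rinvi*); -ef when the last vowel of the stem is a non-high vowel (*kine*, *hisa*).
Since the last vowel of *ke* is /e/ (a non-high vowel), it takes -ef, giving *keef*.
Since the last vowel of *viwi* is /i/ (a high vowel), it takes -iz, giving *viwiiz*.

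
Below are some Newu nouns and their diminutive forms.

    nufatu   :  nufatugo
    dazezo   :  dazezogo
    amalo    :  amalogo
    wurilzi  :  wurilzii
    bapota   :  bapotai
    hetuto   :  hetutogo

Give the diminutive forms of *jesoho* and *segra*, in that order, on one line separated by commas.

Looking at the last vowel of each stem: -go when the last vowel of the stem is a rounded vowel (*nufatu*, *dazezo*, *amalo*, *hetuto*); -i when the last vowel of the stem is an unrounded vowel (*wurilzi*, *bapota*).
Since the last vowel of *jesoho* is /o/ (a rounded vowel), it takes -go, giving *jesohogo*.
*segra*: last vowel = /a/, an unrounded vowel → -i → *segrai*.

jesohogo, segrai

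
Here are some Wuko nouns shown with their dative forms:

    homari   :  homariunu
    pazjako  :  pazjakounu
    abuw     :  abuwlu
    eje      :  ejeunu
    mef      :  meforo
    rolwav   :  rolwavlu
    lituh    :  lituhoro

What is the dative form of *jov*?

The suffix is conditioned by the final sound: -oro when the stem ends in a voiceless consonant (*mef*, *lituh*); -lu when the stem ends in a voiced consonant (*abuw*, *rolwav*); -unu when the stem ends in a vowel (*homari*, *pazjako*, *eje*).
The final sound of *jov* is /v/, which is a voiced consonant, so the suffix is -lu, giving *jovlu*.

jovlu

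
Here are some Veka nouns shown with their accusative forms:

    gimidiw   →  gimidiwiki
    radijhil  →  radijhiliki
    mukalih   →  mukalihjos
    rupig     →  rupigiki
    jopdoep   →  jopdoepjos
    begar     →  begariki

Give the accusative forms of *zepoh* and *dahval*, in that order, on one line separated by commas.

zepohjos, dahvaliki

The pattern is voicing of the final consonant: -jos when the stem ends in a voiceless consonant (*mukalih*, *jopdoep*); -iki when the stem ends in a voiced consonant (*gimidiw*, *radijhil*, *rupig*, *begar*).
*zepoh* — final consonant /h/ (voiceless) → -jos → *zepohjos*.
*dahval*: final consonant = /l/, voiced → -iki → *dahvaliki*.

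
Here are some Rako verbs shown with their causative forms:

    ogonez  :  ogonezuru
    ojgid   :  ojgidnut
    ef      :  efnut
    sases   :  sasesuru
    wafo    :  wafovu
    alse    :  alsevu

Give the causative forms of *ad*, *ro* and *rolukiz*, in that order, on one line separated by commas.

adnut, rovu, rolukizuru

The suffix is conditioned by the final sound: -uru when the stem ends in a sibilant (*ogonez*, *sases*); -nut when the stem ends in a non-sibilant consonant (*ojgid*, *ef*); -vu when the stem ends in a vowel (*wafo*, *alse*).
The final sound of *ad* is /d/, which is a non-sibilant consonant, so the suffix is -nut, giving *adnut*.
*ro*: final sound = /o/, a vowel → -vu → *rovu*.
Since the final sound of *rolukiz* is /z/ (a sibilant), it takes -uru, giving *rolukizuru*.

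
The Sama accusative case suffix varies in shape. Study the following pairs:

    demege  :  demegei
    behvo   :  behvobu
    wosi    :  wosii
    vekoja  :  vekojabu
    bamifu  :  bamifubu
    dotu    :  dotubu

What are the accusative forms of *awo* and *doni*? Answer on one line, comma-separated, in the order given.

awobu, donii

The suffix is conditioned by the last vowel: -i when the last vowel of the stem is a front vowel (*demege*, *wosi*); -bu when the last vowel of the stem is a back vowel (*behvo*, *vekoja*, *bamifu*, *dotu*).
*awo* — last vowel /o/ (a back vowel) → -bu → *awobu*.
*doni*: last vowel = /i/, a front vowel → -i → *donii*.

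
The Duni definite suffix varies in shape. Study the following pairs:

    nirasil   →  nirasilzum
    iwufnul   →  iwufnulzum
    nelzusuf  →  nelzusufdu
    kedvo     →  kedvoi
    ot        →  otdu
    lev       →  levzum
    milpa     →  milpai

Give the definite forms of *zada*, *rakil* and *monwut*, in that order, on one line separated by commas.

The suffix is conditioned by the final sound: -du when the stem ends in a voiceless consonant (*nelzusuf*, *ot*); -zum when the stem ends in a voiced consonant (*nirasil*, *iwufnul*, *lev*); -i when the stem ends in a vowel (*kedvo*, *milpa*).
*zada*: final sound = /a/, a vowel → -i → *zadai*.
*rakil*: final sound = /l/, a voiced consonant → -zum → *rakilzum*.
The final sound of *monwut* is /t/, which is a voiceless consonant, so the suffix is -du, giving *monwutdu*.

zadai, rakilzum, monwutdu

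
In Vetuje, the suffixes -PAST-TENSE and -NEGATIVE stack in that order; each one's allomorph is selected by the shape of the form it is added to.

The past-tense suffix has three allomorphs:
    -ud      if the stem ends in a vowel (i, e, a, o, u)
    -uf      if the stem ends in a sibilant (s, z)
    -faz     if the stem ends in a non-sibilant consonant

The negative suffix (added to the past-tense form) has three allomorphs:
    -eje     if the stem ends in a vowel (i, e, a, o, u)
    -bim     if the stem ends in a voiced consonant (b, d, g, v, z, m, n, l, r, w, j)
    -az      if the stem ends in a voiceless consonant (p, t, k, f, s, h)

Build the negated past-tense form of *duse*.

The final sound of *duse* is /e/, which is a vowel, so the past-tense suffix is -ud, giving *duseud*.
The final sound of the past-tense form *duseud* is /d/, which is a voiced consonant, so the negative suffix is -bim, giving *duseudbim*.

duseudbim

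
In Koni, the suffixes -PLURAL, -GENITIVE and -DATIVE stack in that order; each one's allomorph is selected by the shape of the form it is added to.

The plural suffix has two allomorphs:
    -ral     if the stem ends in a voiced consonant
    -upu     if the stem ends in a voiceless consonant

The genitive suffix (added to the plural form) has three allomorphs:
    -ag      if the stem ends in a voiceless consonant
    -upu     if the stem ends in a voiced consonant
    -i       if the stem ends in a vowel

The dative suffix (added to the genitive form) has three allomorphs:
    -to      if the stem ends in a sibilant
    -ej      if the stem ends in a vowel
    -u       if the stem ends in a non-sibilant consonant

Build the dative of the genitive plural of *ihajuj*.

ihajujralupuej

The final consonant of *ihajuj* is /j/, which is voiced, so the plural suffix is -ral, giving *ihajujral*.
The plural form *ihajujral*: final sound = /l/, a voiced consonant → -upu → *ihajujralupu*.
The genitive form *ihajujralupu*: final sound = /u/, a vowel → -ej → *ihajujralupuej*.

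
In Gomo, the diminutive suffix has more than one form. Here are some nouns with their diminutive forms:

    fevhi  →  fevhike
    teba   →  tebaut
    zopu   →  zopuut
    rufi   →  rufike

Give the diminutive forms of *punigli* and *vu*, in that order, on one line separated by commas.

puniglike, vuut

Looking at the last vowel of each stem: -ke when the last vowel of the stem is a front vowel (*fevhi*, *rufi*); -ut when the last vowel of the stem is a back vowel (*teba*, *zopu*).
*punigli*: last vowel = /i/, a front vowel → -ke → *puniglike*.
*vu*: last vowel = /u/, a back vowel → -ut → *vuut*.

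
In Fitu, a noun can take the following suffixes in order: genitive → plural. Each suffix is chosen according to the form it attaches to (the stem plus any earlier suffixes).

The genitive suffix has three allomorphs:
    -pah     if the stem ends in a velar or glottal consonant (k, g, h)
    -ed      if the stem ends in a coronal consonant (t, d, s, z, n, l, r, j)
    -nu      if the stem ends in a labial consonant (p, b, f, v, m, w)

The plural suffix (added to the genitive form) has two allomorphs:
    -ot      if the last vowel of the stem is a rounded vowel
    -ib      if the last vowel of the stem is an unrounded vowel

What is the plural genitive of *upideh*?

The final consonant of *upideh* is /h/, which is velar/glottal, so the genitive suffix is -pah, giving *upidehpah*.
The genitive form *upidehpah* — last vowel /a/ (an unrounded vowel) → -ib → *upidehpahib*.

upidehpahib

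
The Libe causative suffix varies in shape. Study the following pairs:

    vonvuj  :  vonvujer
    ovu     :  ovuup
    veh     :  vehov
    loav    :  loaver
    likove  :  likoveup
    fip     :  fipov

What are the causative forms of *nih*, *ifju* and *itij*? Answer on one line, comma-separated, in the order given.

The alternation tracks the final sound of the stem — -ov when the stem ends in a voiceless consonant (*veh*, *fip*); -er when the stem ends in a voiced consonant (*vonvuj*, *loav*); -up when the stem ends in a vowel (*ovu*, *likove*).
*nih* — final sound /h/ (a voiceless consonant) → -ov → *nihov*.
*ifju* — final sound /u/ (a vowel) → -up → *ifjuup*.
Since the final sound of *itij* is /j/ (a voiced consonant), it takes -er, giving *itijer*.

nihov, ifjuup, itijer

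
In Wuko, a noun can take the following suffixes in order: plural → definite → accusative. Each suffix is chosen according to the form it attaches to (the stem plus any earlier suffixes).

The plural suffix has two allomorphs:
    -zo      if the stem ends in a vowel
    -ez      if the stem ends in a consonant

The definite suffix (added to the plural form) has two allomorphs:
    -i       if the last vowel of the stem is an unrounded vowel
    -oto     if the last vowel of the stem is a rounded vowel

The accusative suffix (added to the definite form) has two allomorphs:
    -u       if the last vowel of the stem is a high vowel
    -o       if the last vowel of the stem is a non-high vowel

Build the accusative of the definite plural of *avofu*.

*avofu* — final sound /u/ (a vowel) → -zo → *avofuzo*.
The plural form *avofuzo*: last vowel = /o/, a rounded vowel → -oto → *avofuzooto*.
The last vowel of the definite form *avofuzooto* is /o/, which is a non-high vowel, so the accusative suffix is -o, giving *avofuzootoo*.

avofuzootoo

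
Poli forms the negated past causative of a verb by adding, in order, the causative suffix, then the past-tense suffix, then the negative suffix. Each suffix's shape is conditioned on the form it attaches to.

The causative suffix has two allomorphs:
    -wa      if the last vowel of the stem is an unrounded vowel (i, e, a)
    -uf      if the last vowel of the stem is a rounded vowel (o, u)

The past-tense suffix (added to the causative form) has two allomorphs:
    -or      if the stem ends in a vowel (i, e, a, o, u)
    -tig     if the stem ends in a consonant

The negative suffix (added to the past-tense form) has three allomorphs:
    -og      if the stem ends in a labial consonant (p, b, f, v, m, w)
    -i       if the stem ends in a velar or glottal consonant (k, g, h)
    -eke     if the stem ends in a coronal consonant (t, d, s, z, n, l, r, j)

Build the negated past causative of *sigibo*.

*sigibo*: last vowel = /o/, a rounded vowel → -uf → *sigibouf*.
The causative form *sigibouf*: final sound = /f/, a consonant → -tig → *sigibouftig*.
The final consonant of the past-tense form *sigibouftig* is /g/, which is velar/glottal, so the negative suffix is -i, giving *sigibouftigi*.

sigibouftigi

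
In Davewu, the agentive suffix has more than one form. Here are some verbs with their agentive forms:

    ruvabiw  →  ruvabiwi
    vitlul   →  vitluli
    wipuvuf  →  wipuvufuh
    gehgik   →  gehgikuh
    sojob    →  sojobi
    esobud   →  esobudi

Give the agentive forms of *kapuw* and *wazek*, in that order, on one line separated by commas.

Looking at the final consonant of each stem: -uh when the stem ends in a voiceless consonant (*wipuvuf*, *gehgik*); -i when the stem ends in a voiced consonant (*ruvabiw*, *vitlul*, *sojob*, *esobud*).
The final consonant of *kapuw* is /w/, which is voiced, so the suffix is -i, giving *kapuwi*.
*wazek*: final consonant = /k/, voiceless → -uh → *wazekuh*.

kapuwi, wazekuh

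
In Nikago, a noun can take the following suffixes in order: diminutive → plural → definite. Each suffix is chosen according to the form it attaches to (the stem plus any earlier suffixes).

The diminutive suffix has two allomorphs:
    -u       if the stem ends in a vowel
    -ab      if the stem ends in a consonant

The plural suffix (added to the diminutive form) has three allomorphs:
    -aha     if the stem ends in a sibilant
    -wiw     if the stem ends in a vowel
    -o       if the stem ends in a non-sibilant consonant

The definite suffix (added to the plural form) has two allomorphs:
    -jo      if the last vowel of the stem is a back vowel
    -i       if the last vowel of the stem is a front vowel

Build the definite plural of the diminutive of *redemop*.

redemopabojo

The final sound of *redemop* is /p/, which is a consonant, so the diminutive suffix is -ab, giving *redemopab*.
The diminutive form *redemopab*: final sound = /b/, a non-sibilant consonant → -o → *redemopabo*.
Since the last vowel of the plural form *redemopabo* is /o/ (a back vowel), it takes -jo, giving *redemopabojo*.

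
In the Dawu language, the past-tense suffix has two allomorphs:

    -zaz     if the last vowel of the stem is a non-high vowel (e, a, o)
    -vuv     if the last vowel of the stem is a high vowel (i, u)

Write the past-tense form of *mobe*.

*mobe*: last vowel = /e/, a non-high vowel → -zaz → *mobezaz*.

mobezaz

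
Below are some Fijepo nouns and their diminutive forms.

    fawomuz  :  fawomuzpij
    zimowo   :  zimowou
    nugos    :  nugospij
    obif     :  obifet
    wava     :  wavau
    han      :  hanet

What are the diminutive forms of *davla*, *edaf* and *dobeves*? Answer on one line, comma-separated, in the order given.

The pattern is sibilance of the final sound: -pij when the stem ends in a sibilant (*fawomuz*, *nugos*); -et when the stem ends in a non-sibilant consonant (*obif*, *han*); -u when the stem ends in a vowel (*zimowo*, *wava*).
*davla* — final sound /a/ (a vowel) → -u → *davlau*.
*edaf*: final sound = /f/, a non-sibilant consonant → -et → *edafet*.
Since the final sound of *dobeves* is /s/ (a sibilant), it takes -pij, giving *dobevespij*.

davlau, edafet, dobevespij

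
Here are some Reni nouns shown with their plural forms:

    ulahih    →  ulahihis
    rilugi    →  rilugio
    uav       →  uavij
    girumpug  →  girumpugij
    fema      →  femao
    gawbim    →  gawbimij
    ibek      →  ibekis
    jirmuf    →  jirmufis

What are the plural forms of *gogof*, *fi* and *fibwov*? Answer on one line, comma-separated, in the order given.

gogofis, fio, fibwovij

Looking at the final sound of each stem: -is when the stem ends in a voiceless consonant (*ulahih*, *ibek*, *jirmuf*); -ij when the stem ends in a voiced consonant (*uav*, *girumpug*, *gawbim*); -o when the stem ends in a vowel (*rilugi*, *fema*).
Since the final sound of *gogof* is /f/ (a voiceless consonant), it takes -is, giving *gogofis*.
Since the final sound of *fi* is /i/ (a vowel), it takes -o, giving *fio*.
The final sound of *fibwov* is /v/, which is a voiced consonant, so the suffix is -ij, giving *fibwovij*.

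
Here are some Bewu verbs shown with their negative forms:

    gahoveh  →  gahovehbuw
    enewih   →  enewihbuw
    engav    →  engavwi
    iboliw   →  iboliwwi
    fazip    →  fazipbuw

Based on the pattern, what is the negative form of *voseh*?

vosehbuw

Looking at the final consonant of each stem: -buw when the stem ends in a voiceless consonant (*gahoveh*, *enewih*, *fazip*); -wi when the stem ends in a voiced consonant (*engav*, *iboliw*).
*voseh*: final consonant = /h/, voiceless → -buw → *vosehbuw*.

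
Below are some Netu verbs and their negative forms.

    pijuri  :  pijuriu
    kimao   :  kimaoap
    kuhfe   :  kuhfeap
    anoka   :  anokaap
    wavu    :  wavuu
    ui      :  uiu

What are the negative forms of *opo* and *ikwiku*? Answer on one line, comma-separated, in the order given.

The pattern is height harmony: -u when the last vowel of the stem is a high vowel (*pijuri*, *wavu*, *ui*); -ap when the last vowel of the stem is a non-high vowel (*kimao*, *kuhfe*, *anoka*).
Since the last vowel of *opo* is /o/ (a non-high vowel), it takes -ap, giving *opoap*.
Since the last vowel of *ikwiku* is /u/ (a high vowel), it takes -u, giving *ikwikuu*.

opoap, ikwikuu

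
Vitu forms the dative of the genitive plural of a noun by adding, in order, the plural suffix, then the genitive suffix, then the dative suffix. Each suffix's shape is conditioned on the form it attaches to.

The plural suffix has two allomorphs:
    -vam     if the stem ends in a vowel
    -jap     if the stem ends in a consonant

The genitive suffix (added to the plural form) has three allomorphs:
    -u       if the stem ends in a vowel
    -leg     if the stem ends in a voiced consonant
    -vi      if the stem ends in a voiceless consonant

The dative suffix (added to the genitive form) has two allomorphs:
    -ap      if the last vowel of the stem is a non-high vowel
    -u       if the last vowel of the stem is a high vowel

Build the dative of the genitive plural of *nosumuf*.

nosumufjapviu

The final sound of *nosumuf* is /f/, which is a consonant, so the plural suffix is -jap, giving *nosumufjap*.
The final sound of the plural form *nosumufjap* is /p/, which is a voiceless consonant, so the genitive suffix is -vi, giving *nosumufjapvi*.
The last vowel of the genitive form *nosumufjapvi* is /i/, which is a high vowel, so the dative suffix is -u, giving *nosumufjapviu*.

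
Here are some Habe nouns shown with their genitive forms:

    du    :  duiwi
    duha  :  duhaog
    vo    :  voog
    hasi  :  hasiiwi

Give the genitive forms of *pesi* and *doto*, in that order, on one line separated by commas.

Looking at the last vowel of each stem: -iwi when the last vowel of the stem is a high vowel (*du*, *hasi*); -og when the last vowel of the stem is a non-high vowel (*duha*, *vo*).
The last vowel of *pesi* is /i/, which is a high vowel, so the suffix is -iwi, giving *pesiiwi*.
*doto* — last vowel /o/ (a non-high vowel) → -og → *dotoog*.

pesiiwi, dotoog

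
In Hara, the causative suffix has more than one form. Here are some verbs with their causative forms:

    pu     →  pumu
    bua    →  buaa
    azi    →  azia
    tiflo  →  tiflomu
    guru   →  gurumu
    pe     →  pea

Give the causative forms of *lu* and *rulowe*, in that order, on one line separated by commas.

lumu, rulowea

Looking at the last vowel of each stem: -mu when the last vowel of the stem is a rounded vowel (*pu*, *tiflo*, *guru*); -a when the last vowel of the stem is an unrounded vowel (*bua*, *azi*, *pe*).
*lu*: last vowel = /u/, a rounded vowel → -mu → *lumu*.
*rulowe* — last vowel /e/ (an unrounded vowel) → -a → *rulowea*.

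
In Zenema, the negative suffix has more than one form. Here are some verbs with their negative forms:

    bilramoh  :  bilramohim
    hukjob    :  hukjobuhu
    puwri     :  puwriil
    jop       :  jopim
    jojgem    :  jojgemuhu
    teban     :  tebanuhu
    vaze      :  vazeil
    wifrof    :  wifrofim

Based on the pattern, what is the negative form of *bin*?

The alternation tracks the final sound of the stem — -im when the stem ends in a voiceless consonant (*bilramoh*, *jop*, *wifrof*); -uhu when the stem ends in a voiced consonant (*hukjob*, *jojgem*, *teban*); -il when the stem ends in a vowel (*puwri*, *vaze*).
Since the final sound of *bin* is /n/ (a voiced consonant), it takes -uhu, giving *binuhu*.

binuhu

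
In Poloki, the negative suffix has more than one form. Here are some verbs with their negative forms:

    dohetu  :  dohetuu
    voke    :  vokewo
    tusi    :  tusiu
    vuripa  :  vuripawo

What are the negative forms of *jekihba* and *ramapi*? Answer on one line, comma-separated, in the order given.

The alternation tracks the last vowel of the stem — -u when the last vowel of the stem is a high vowel (*dohetu*, *tusi*); -wo when the last vowel of the stem is a non-high vowel (*voke*, *vuripa*).
*jekihba*: last vowel = /a/, a non-high vowel → -wo → *jekihbawo*.
*ramapi*: last vowel = /i/, a high vowel → -u → *ramapiu*.

jekihbawo, ramapiu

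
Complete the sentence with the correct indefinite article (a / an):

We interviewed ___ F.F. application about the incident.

The indefinite article is chosen by the initial *sound* of the following word, not its spelling.
The initialism *F.F.* is read letter by letter; the first letter, F, is pronounced /ɛf/, which begins with a vowel sound.
So the article is *an*: We interviewed an F.F. application about the incident.

an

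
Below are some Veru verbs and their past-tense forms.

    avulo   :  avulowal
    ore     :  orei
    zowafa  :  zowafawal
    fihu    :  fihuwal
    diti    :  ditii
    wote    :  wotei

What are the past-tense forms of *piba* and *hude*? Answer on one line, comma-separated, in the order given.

pibawal, hudei

The alternation tracks the last vowel of the stem — -i when the last vowel of the stem is a front vowel (*ore*, *diti*, *wote*); -wal when the last vowel of the stem is a back vowel (*avulo*, *zowafa*, *fihu*).
Since the last vowel of *piba* is /a/ (a back vowel), it takes -wal, giving *pibawal*.
The last vowel of *hude* is /e/, which is a front vowel, so the suffix is -i, giving *hudei*.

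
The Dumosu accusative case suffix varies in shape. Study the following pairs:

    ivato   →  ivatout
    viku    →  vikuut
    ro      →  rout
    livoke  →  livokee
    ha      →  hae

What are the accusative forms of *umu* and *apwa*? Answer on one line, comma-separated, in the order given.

The suffix is conditioned by the last vowel: -ut when the last vowel of the stem is a rounded vowel (*ivato*, *viku*, *ro*); -e when the last vowel of the stem is an unrounded vowel (*livoke*, *ha*).
Since the last vowel of *umu* is /u/ (a rounded vowel), it takes -ut, giving *umuut*.
*apwa* — last vowel /a/ (an unrounded vowel) → -e → *apwae*.

umuut, apwae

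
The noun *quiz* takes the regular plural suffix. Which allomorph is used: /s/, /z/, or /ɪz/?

/ɪz/

The stem *quiz* ends in a sibilant (/s, z, ʃ, ʒ, tʃ, dʒ/).
The plural suffix surfaces as /ɪz/ after sibilants, /s/ after other voiceless consonants, and /z/ after other voiced sounds.
So the plural -s on *quiz* is pronounced /ɪz/.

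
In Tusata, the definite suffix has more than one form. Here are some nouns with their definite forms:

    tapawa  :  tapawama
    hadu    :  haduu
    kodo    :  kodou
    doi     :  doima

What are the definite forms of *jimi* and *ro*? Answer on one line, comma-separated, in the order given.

jimima, rou

Looking at the last vowel of each stem: -u when the last vowel of the stem is a rounded vowel (*hadu*, *kodo*); -ma when the last vowel of the stem is an unrounded vowel (*tapawa*, *doi*).
The last vowel of *jimi* is /i/, which is an unrounded vowel, so the suffix is -ma, giving *jimima*.
*ro*: last vowel = /o/, a rounded vowel → -u → *rou*.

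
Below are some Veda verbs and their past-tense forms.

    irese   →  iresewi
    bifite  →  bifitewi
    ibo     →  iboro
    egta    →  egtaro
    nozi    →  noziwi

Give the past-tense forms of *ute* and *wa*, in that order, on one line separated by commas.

utewi, waro

The pattern is front/back vowel harmony: -wi when the last vowel of the stem is a front vowel (*irese*, *bifite*, *nozi*); -ro when the last vowel of the stem is a back vowel (*ibo*, *egta*).
*ute* — last vowel /e/ (a front vowel) → -wi → *utewi*.
Since the last vowel of *wa* is /a/ (a back vowel), it takes -ro, giving *waro*.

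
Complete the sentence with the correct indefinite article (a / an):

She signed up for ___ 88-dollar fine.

The indefinite article is chosen by the initial *sound* of the following word, not its spelling.
The number *88* is spoken "eighty-…", beginning with /ˈeɪti/ — a vowel sound.
So the article is *an*: She signed up for an 88-dollar fine.

an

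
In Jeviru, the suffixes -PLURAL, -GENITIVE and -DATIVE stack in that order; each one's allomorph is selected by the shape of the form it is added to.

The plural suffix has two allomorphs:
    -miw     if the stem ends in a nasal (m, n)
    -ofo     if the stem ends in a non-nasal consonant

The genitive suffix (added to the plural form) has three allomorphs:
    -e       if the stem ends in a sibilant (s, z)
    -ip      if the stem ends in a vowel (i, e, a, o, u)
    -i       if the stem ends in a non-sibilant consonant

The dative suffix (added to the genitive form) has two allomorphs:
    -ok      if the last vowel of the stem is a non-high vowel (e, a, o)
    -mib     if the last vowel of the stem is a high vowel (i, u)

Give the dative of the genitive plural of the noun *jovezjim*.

jovezjimmiwimib

*jovezjim*: final consonant = /m/, a nasal → -miw → *jovezjimmiw*.
The final sound of the plural form *jovezjimmiw* is /w/, which is a non-sibilant consonant, so the genitive suffix is -i, giving *jovezjimmiwi*.
The last vowel of the genitive form *jovezjimmiwi* is /i/, which is a high vowel, so the dative suffix is -mib, giving *jovezjimmiwimib*.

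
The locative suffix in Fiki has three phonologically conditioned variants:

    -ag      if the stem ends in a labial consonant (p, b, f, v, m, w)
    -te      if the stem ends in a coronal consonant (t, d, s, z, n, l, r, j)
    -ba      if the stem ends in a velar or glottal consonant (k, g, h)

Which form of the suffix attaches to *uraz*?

Since the final consonant of *uraz* is /z/ (coronal), it takes -te.

-te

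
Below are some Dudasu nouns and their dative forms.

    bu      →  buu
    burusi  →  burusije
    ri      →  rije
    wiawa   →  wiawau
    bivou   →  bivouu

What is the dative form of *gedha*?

The suffix is conditioned by the last vowel: -je when the last vowel of the stem is a front vowel (*burusi*, *ri*); -u when the last vowel of the stem is a back vowel (*bu*, *wiawa*, *bivou*).
The last vowel of *gedha* is /a/, which is a back vowel, so the suffix is -u, giving *gedhau*.

gedhau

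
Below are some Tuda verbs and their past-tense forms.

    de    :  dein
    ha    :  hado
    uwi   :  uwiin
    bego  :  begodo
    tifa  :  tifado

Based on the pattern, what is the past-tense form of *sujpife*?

Looking at the last vowel of each stem: -in when the last vowel of the stem is a front vowel (*de*, *uwi*); -do when the last vowel of the stem is a back vowel (*ha*, *bego*, *tifa*).
The last vowel of *sujpife* is /e/, which is a front vowel, so the suffix is -in, giving *sujpifein*.

sujpifein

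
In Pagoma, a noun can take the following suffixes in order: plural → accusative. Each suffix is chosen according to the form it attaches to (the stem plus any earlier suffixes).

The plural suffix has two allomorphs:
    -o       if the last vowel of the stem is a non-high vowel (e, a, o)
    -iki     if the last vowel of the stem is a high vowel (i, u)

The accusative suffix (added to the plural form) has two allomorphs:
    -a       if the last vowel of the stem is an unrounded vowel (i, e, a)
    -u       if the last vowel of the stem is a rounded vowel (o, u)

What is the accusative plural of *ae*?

Since the last vowel of *ae* is /e/ (a non-high vowel), it takes -o, giving *aeo*.
Since the last vowel of the plural form *aeo* is /o/ (a rounded vowel), it takes -u, giving *aeou*.

aeou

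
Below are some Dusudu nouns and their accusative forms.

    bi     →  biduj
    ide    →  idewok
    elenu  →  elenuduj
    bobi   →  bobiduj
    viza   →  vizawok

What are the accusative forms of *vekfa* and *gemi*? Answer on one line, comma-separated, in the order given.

vekfawok, gemiduj

The alternation tracks the last vowel of the stem — -duj when the last vowel of the stem is a high vowel (*bi*, *elenu*, *bobi*); -wok when the last vowel of the stem is a non-high vowel (*ide*, *viza*).
The last vowel of *vekfa* is /a/, which is a non-high vowel, so the suffix is -wok, giving *vekfawok*.
The last vowel of *gemi* is /i/, which is a high vowel, so the suffix is -duj, giving *gemiduj*.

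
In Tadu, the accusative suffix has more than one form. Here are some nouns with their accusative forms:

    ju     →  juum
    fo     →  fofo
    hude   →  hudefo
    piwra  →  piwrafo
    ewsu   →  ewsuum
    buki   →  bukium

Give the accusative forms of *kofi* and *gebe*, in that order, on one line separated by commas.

kofium, gebefo

The alternation tracks the last vowel of the stem — -um when the last vowel of the stem is a high vowel (*ju*, *ewsu*, *buki*); -fo when the last vowel of the stem is a non-high vowel (*fo*, *hude*, *piwra*).
*kofi* — last vowel /i/ (a high vowel) → -um → *kofium*.
The last vowel of *gebe* is /e/, which is a non-high vowel, so the suffix is -fo, giving *gebefo*.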